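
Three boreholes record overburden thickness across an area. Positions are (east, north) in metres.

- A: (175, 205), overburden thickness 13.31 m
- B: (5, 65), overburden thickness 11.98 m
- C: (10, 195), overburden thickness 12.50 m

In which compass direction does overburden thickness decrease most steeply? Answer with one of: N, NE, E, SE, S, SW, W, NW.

Three-point gradient (reference A): Δ to B = (-170, -140, -1.33), Δ to C = (-165, -10, -0.81).
∂d/∂x = +0.004678, ∂d/∂y = +0.003820 (det = -21400).
Steepest decrease is along −∇f = (-0.004678 E, -0.003820 N) → southwest.

SW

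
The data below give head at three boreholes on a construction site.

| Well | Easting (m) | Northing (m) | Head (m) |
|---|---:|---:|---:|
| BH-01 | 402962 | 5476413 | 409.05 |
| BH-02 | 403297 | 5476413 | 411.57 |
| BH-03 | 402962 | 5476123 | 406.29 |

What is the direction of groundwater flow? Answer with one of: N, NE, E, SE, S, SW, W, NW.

∂h/∂x = (411.57 − 409.05) / (403297 − 402962) = +0.007522
∂h/∂y = (406.29 − 409.05) / (5476123 − 5476413) = +0.009517
Flow = −∇h = (-0.007522 east, -0.009517 north), which points southwest.

SW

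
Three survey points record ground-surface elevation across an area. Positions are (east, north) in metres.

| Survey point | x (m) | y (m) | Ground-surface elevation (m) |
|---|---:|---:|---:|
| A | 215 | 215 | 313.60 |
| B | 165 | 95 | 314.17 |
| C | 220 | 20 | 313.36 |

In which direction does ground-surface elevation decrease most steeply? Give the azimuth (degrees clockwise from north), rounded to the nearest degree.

Three-point gradient (reference A): Δ to B = (-50, -120, +0.57), Δ to C = (5, -195, -0.24).
∂z/∂x = -0.01352, ∂z/∂y = +0.0008841 (det = 10350).
Steepest decrease is along −∇f: components (+0.01352 E, -0.0008841 N).
Azimuth = atan2(+0.01352, -0.0008841) = 93.7° ≈ 094°.

094°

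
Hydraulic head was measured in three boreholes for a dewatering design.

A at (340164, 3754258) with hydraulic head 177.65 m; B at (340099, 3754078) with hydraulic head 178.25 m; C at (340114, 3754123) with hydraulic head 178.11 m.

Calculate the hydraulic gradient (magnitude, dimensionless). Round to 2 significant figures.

With h = a·x + b·y + c and A as origin, the differences give:
  (-65)·a + (-180)·b = +0.60
  (-50)·a + (-135)·b = +0.46
Eliminate b (×(-135) and ×(-180), subtract): -225·a = 1.800 → a = ∂h/∂x = -0.008000
Back-substitute: b = ∂h/∂y = -0.0004444.
|∇h| = √(-0.008000² + -0.0004444²) = 0.008012

0.0080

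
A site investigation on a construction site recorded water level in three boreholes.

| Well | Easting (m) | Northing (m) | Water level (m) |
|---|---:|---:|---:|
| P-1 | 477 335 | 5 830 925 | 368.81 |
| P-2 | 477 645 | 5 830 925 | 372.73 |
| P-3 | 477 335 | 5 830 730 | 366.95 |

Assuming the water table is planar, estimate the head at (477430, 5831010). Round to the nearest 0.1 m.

∂h/∂x = (372.73 − 368.81) / (477645 − 477335) = +0.01265
∂h/∂y = (366.95 − 368.81) / (5830730 − 5830925) = +0.009538
h(477430, 5831010) = 368.81 + (+0.01265)·(95) + (+0.009538)·(85) = 368.81 +1.201 +0.811 = 370.822 m.

370.8 m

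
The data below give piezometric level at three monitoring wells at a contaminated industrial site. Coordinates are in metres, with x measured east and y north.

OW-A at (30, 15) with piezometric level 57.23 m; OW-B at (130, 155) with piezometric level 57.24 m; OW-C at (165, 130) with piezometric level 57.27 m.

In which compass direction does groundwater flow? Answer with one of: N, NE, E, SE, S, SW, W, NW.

Differences from OW-A: to OW-B (Δx, Δy, Δh) = (100, 140, +0.01); to OW-C = (135, 115, +0.04).
Solve a·Δx + b·Δy = Δh: det = 100·115 − 135·140 = -7400.
∂h/∂x = [(+0.01)·115 − (+0.04)·140] / -7400 = +0.0006014
∂h/∂y = [100·(+0.04) − 135·(+0.01)] / -7400 = -0.0003581
Flow = −∇h = (-0.0006014 east, +0.0003581 north), which points northwest.

NW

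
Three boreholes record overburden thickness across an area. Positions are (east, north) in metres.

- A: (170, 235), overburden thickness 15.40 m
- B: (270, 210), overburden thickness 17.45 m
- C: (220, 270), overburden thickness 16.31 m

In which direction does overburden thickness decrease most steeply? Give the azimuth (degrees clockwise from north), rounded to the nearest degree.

Three-point gradient (reference A): Δ to B = (100, -25, +2.05), Δ to C = (50, 35, +0.91).
∂d/∂x = +0.01989, ∂d/∂y = -0.002421 (det = 4750).
Steepest decrease is along −∇f: components (-0.01989 E, +0.002421 N).
Azimuth = atan2(-0.01989, +0.002421) = 276.9° ≈ 277°.

277°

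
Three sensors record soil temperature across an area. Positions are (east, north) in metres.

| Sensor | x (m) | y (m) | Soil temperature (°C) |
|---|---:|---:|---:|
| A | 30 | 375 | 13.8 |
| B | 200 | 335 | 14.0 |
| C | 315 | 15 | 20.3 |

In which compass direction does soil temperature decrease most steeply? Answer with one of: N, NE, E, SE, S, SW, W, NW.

N

With T = a·x + b·y + c and A as origin, the differences give:
  170·a + (-40)·b = +0.2
  285·a + (-360)·b = +6.5
Eliminate b (×(-360) and ×(-40), subtract): -49800·a = 188.00 → a = ∂T/∂x = -0.003775
Back-substitute: b = ∂T/∂y = -0.02104.
Steepest decrease is along −∇f = (+0.003775 E, +0.02104 N) → north.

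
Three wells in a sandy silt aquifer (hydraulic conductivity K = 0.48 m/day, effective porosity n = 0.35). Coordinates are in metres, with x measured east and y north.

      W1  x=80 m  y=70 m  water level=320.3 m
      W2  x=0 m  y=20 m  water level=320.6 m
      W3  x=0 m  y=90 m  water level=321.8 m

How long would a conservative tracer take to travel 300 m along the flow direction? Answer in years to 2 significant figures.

27 years

Taking W1 as reference: W2−W1 = (-80, -50, +0.3); W3−W1 = (-80, 20, +1.5).
Determinant of the coordinate differences = (-80)·20 − (-80)·(-50) = -5600.
∂h/∂x = [(+0.3)·20 − (+1.5)·(-50)] / -5600 = -0.01446
∂h/∂y = [(-80)·(+1.5) − (-80)·(+0.3)] / -5600 = +0.01714
|∇h| = √(-0.01446² + 0.01714²) = 0.02242
Seepage velocity v = K·i/n = 0.48 × 0.02242 / 0.35 = 0.03075 m/day.
t = 300 / 0.03075 = 9756 days = 26.7 years.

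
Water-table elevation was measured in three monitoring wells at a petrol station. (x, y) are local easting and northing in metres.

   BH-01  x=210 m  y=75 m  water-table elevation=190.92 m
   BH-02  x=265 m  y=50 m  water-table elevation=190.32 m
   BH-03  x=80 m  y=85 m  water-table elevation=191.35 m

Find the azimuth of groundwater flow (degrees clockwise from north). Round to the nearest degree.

Differences from BH-01: to BH-02 (Δx, Δy, Δh) = (55, -25, -0.60); to BH-03 = (-130, 10, +0.43).
Determinant of the coordinate differences = 55·10 − (-130)·(-25) = -2700.
∂h/∂x = [(-0.60)·10 − (+0.43)·(-25)] / -2700 = -0.001759
∂h/∂y = [55·(+0.43) − (-130)·(-0.60)] / -2700 = +0.02013
Flow direction (−∇h) has components (+0.001759 E, -0.02013 N).
Azimuth = atan2(E, N) = atan2(+0.001759, -0.02013) = 175.0° ≈ 175°.

175°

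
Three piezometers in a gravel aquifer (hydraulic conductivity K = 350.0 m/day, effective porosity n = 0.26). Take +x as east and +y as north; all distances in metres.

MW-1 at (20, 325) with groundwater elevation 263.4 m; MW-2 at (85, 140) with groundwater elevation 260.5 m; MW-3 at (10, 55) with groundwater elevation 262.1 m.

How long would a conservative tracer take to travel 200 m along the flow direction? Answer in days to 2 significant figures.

Three-point gradient (reference MW-1): Δ to MW-2 = (65, -185, -2.9), Δ to MW-3 = (-10, -270, -1.3).
∂h/∂x = -0.02796, ∂h/∂y = +0.005851 (det = -19400).
|∇h| = √(-0.02796² + 0.005851²) = 0.02857
Seepage velocity v = K·i/n = 350.0 × 0.02857 / 0.26 = 38.46 m/day.
t = 200 / 38.46 = 5.2 days.

5.2 days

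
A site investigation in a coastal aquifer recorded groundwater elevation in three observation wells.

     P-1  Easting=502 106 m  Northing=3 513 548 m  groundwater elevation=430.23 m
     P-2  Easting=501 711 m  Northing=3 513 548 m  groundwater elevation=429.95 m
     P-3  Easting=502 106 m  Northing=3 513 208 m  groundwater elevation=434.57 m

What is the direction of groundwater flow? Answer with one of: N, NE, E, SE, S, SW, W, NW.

N

∂h/∂x = (429.95 − 430.23) / (501711 − 502106) = +0.0007089
∂h/∂y = (434.57 − 430.23) / (3513208 − 3513548) = -0.01276
Flow = −∇h = (-0.0007089 east, +0.01276 north), which points north.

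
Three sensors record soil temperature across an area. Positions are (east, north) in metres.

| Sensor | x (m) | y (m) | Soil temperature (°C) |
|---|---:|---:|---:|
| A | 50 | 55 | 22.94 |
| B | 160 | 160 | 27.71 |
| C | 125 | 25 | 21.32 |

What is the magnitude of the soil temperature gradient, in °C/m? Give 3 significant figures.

0.0480 °C/m

With T = a·x + b·y + c and A as origin, the differences give:
  110·a + 105·b = +4.77
  75·a + (-30)·b = -1.62
Eliminate b (×(-30) and ×105, subtract): -11175·a = 27.000 → a = ∂T/∂x = -0.002416
Back-substitute: b = ∂T/∂y = +0.04796.
|∇f| = √(-0.002416² + 0.04796²) = 0.04802 °C/m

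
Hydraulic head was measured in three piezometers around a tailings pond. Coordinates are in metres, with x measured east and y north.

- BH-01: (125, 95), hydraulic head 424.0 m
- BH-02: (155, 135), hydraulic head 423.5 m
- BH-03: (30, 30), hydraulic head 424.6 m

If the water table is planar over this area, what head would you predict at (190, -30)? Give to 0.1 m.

With h = a·x + b·y + c and BH-01 as origin, the differences give:
  30·a + 40·b = -0.5
  (-95)·a + (-65)·b = +0.6
Eliminate b (×(-65) and ×40, subtract): 1850·a = 8.50 → a = ∂h/∂x = +0.004595
Back-substitute: b = ∂h/∂y = -0.01595.
h(190, -30) = 424.0 + (+0.004595)·(65) + (-0.01595)·(-125) = 424.0 +0.299 +1.993 = 426.292 m.

426.3 m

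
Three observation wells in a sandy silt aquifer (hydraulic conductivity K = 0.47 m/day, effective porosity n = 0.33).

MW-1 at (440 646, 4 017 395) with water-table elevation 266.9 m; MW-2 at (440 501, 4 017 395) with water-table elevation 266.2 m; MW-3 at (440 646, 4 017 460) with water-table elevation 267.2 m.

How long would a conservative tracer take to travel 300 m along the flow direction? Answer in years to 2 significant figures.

∂h/∂x = (266.2 − 266.9) / (440501 − 440646) = +0.004828
∂h/∂y = (267.2 − 266.9) / (4017460 − 4017395) = +0.004615
|∇h| = √(0.004828² + 0.004615²) = 0.006679
Seepage velocity v = K·i/n = 0.47 × 0.006679 / 0.33 = 0.009513 m/day.
t = 300 / 0.009513 = 3.154e+04 days = 86.4 years.

86 years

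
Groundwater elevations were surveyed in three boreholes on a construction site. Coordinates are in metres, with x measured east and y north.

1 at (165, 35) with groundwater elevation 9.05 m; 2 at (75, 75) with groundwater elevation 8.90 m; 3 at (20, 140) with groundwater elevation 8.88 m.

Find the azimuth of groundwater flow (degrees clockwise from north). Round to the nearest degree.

Three-point gradient (reference 1): Δ to 2 = (-90, 40, -0.15), Δ to 3 = (-145, 105, -0.17).
∂h/∂x = +0.002452, ∂h/∂y = +0.001767 (det = -3650).
Flow direction (−∇h) has components (-0.002452 E, -0.001767 N).
Azimuth = atan2(E, N) = atan2(-0.002452, -0.001767) = 234.2° ≈ 234°.

234°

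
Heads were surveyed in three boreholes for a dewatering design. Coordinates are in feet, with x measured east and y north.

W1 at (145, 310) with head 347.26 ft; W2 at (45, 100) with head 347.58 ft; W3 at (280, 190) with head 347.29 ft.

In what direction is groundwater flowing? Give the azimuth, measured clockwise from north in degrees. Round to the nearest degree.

With h = a·x + b·y + c and W1 as origin, the differences give:
  (-100)·a + (-210)·b = +0.32
  135·a + (-120)·b = +0.03
Eliminate b (×(-120) and ×(-210), subtract): 40350·a = -32.100 → a = ∂h/∂x = -0.0007955
Back-substitute: b = ∂h/∂y = -0.001145.
Flow direction (−∇h) has components (+0.0007955 E, +0.001145 N).
Azimuth = atan2(E, N) = atan2(+0.0007955, +0.001145) = 34.8° ≈ 035°.

035°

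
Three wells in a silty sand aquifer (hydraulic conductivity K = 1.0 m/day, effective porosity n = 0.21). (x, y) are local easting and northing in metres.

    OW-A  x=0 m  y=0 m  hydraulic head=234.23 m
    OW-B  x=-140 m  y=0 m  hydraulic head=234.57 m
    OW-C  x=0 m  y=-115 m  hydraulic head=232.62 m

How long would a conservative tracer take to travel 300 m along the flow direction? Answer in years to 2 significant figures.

12 years

∂h/∂x = (234.57 − 234.23) / (-140 − 0) = -0.002429
∂h/∂y = (232.62 − 234.23) / (-115 − 0) = +0.01400
|∇h| = √(-0.002429² + 0.01400²) = 0.01421
Seepage velocity v = K·i/n = 1.0 × 0.01421 / 0.21 = 0.06767 m/day.
t = 300 / 0.06767 = 4433 days = 12.1 years.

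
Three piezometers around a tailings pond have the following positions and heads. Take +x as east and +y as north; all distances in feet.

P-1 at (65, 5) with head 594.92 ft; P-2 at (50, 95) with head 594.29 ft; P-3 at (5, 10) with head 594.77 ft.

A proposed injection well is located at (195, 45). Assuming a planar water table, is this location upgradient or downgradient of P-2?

upgradient

Differences from P-1: to P-2 (Δx, Δy, Δh) = (-15, 90, -0.63); to P-3 = (-60, 5, -0.15).
Solve a·Δx + b·Δy = Δh: det = (-15)·5 − (-60)·90 = 5325.
∂h/∂x = [(-0.63)·5 − (-0.15)·90] / 5325 = +0.001944
∂h/∂y = [(-15)·(-0.15) − (-60)·(-0.63)] / 5325 = -0.006676
Head at (195, 45) = 594.92 + (+0.001944)·(130) + (-0.006676)·(40) = 594.91 ft.
That is higher than the 594.29 ft at P-2, so the point is upgradient.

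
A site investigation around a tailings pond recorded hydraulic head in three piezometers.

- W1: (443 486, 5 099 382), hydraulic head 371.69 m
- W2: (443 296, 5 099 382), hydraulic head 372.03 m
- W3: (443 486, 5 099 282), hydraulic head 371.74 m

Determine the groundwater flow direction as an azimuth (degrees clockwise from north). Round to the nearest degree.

074°

∂h/∂x = (372.03 − 371.69) / (443296 − 443486) = -0.001789
∂h/∂y = (371.74 − 371.69) / (5099282 − 5099382) = -0.0005000
Flow direction (−∇h) has components (+0.001789 E, +0.0005000 N).
Azimuth = atan2(E, N) = atan2(+0.001789, +0.0005000) = 74.4° ≈ 074°.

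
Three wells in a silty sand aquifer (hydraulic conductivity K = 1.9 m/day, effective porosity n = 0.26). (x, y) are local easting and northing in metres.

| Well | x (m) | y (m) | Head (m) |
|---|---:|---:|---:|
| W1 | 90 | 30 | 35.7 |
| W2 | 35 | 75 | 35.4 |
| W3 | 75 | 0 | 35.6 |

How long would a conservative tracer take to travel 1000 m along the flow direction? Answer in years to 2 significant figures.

With h = a·x + b·y + c and W1 as origin, the differences give:
  (-55)·a + 45·b = -0.3
  (-15)·a + (-30)·b = -0.1
Eliminate b (×(-30) and ×45, subtract): 2325·a = 13.50 → a = ∂h/∂x = +0.005806
Back-substitute: b = ∂h/∂y = +0.0004301.
|∇h| = √(0.005806² + 0.0004301²) = 0.005822
Seepage velocity v = K·i/n = 1.9 × 0.005822 / 0.26 = 0.04255 m/day.
t = 1000 / 0.04255 = 2.35e+04 days = 64.3 years.

64 years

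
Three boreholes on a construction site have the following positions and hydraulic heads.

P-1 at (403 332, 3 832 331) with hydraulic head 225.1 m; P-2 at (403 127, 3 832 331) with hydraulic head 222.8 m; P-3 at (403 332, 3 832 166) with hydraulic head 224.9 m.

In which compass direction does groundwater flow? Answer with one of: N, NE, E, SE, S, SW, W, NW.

W

∂h/∂x = (222.8 − 225.1) / (403127 − 403332) = +0.01122
∂h/∂y = (224.9 − 225.1) / (3832166 − 3832331) = +0.001212
Flow = −∇h = (-0.01122 east, -0.001212 north), which points west.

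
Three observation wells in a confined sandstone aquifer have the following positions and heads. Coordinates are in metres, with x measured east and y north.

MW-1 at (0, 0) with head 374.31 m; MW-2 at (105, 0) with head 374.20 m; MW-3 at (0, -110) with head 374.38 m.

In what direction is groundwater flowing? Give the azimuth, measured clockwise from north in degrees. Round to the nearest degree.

059°

∂h/∂x = (374.20 − 374.31) / (105 − 0) = -0.001048
∂h/∂y = (374.38 − 374.31) / (-110 − 0) = -0.0006364
Flow direction (−∇h) has components (+0.001048 E, +0.0006364 N).
Azimuth = atan2(E, N) = atan2(+0.001048, +0.0006364) = 58.7° ≈ 059°.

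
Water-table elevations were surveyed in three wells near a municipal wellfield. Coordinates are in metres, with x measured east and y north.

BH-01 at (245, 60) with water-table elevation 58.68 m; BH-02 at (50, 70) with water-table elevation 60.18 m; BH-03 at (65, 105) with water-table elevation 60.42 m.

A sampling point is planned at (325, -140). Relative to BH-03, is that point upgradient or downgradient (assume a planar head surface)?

downgradient

Taking BH-01 as reference: BH-02−BH-01 = (-195, 10, +1.50); BH-03−BH-01 = (-180, 45, +1.74).
Determinant of the coordinate differences = (-195)·45 − (-180)·10 = -6975.
∂h/∂x = [(+1.50)·45 − (+1.74)·10] / -6975 = -0.007183
∂h/∂y = [(-195)·(+1.74) − (-180)·(+1.50)] / -6975 = +0.009935
Head at (325, -140) = 58.68 + (-0.007183)·(80) + (+0.009935)·(-200) = 56.12 m.
That is lower than the 60.42 m at BH-03, so the point is downgradient.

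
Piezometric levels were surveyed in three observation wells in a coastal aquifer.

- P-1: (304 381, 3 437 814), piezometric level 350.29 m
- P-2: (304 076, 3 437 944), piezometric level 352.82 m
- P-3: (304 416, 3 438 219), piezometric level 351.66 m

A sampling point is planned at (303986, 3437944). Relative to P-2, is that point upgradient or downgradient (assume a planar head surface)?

Differences from P-1: to P-2 (Δx, Δy, Δh) = (-305, 130, +2.53); to P-3 = (35, 405, +1.37).
Solve a·Δx + b·Δy = Δh: det = (-305)·405 − 35·130 = -128075.
∂h/∂x = [(+2.53)·405 − (+1.37)·130] / -128075 = -0.006610
∂h/∂y = [(-305)·(+1.37) − 35·(+2.53)] / -128075 = +0.003954
Head at (303986, 3437944) = 350.29 + (-0.006610)·(-395) + (+0.003954)·(130) = 353.41 m.
That is higher than the 352.82 m at P-2, so the point is upgradient.

upgradient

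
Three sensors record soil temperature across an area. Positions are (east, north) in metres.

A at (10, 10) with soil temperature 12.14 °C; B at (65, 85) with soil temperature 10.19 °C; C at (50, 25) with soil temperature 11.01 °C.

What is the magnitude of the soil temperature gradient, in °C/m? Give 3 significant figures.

Taking A as reference: B−A = (55, 75, -1.95); C−A = (40, 15, -1.13).
Determinant of the coordinate differences = 55·15 − 40·75 = -2175.
∂T/∂x = [(-1.95)·15 − (-1.13)·75] / -2175 = -0.02552
∂T/∂y = [55·(-1.13) − 40·(-1.95)] / -2175 = -0.007287
|∇f| = √(-0.02552² + -0.007287²) = 0.02654 °C/m

0.0265 °C/m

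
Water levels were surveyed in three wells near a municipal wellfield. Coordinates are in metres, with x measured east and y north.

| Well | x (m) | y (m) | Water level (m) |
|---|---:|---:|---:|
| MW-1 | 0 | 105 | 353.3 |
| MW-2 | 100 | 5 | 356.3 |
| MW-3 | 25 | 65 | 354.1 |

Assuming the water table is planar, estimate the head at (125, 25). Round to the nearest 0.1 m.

356.9 m

With h = a·x + b·y + c and MW-1 as origin, the differences give:
  100·a + (-100)·b = +3.0
  25·a + (-40)·b = +0.8
Eliminate b (×(-40) and ×(-100), subtract): -1500·a = -40.00 → a = ∂h/∂x = +0.02667
Back-substitute: b = ∂h/∂y = -0.003333.
h(125, 25) = 353.3 + (+0.02667)·(125) + (-0.003333)·(-80) = 353.3 +3.333 +0.267 = 356.900 m.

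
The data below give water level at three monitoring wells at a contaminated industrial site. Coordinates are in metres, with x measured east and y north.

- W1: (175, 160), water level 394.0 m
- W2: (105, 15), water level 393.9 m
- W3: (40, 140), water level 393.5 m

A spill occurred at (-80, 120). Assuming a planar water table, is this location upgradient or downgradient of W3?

Taking W1 as reference: W2−W1 = (-70, -145, -0.1); W3−W1 = (-135, -20, -0.5).
Solve a·Δx + b·Δy = Δh: det = (-70)·(-20) − (-135)·(-145) = -18175.
∂h/∂x = [(-0.1)·(-20) − (-0.5)·(-145)] / -18175 = +0.003879
∂h/∂y = [(-70)·(-0.5) − (-135)·(-0.1)] / -18175 = -0.001183
Head at (-80, 120) = 394.0 + (+0.003879)·(-255) + (-0.001183)·(-40) = 393.06 m.
That is lower than the 393.5 m at W3, so the point is downgradient.

downgradient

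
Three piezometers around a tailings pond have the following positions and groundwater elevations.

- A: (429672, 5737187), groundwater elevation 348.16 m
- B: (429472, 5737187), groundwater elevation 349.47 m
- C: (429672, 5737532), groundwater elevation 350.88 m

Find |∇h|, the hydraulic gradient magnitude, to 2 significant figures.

∂h/∂x = (349.47 − 348.16) / (429472 − 429672) = -0.006550
∂h/∂y = (350.88 − 348.16) / (5737532 − 5737187) = +0.007884
|∇h| = √(-0.006550² + 0.007884²) = 0.01025

0.010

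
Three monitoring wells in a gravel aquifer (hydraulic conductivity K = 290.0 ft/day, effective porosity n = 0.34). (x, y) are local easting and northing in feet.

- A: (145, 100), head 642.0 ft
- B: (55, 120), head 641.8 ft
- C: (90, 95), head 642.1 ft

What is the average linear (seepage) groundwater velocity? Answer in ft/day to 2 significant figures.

Differences from A: to B (Δx, Δy, Δh) = (-90, 20, -0.2); to C = (-55, -5, +0.1).
Determinant of the coordinate differences = (-90)·(-5) − (-55)·20 = 1550.
∂h/∂x = [(-0.2)·(-5) − (+0.1)·20] / 1550 = -0.0006452
∂h/∂y = [(-90)·(+0.1) − (-55)·(-0.2)] / 1550 = -0.01290
|∇h| = √(-0.0006452² + -0.01290²) = 0.01292
Seepage velocity v = K·i/n = 290.0 × 0.01292 / 0.34 = 11.02 ft/day.

11 ft/day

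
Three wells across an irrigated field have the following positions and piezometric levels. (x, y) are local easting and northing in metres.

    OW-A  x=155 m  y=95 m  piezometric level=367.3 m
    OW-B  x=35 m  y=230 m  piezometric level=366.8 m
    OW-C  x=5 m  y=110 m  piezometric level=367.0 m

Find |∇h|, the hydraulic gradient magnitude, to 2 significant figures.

0.0028

Differences from OW-A: to OW-B (Δx, Δy, Δh) = (-120, 135, -0.5); to OW-C = (-150, 15, -0.3).
Determinant of the coordinate differences = (-120)·15 − (-150)·135 = 18450.
∂h/∂x = [(-0.5)·15 − (-0.3)·135] / 18450 = +0.001789
∂h/∂y = [(-120)·(-0.3) − (-150)·(-0.5)] / 18450 = -0.002114
|∇h| = √(0.001789² + -0.002114²) = 0.002769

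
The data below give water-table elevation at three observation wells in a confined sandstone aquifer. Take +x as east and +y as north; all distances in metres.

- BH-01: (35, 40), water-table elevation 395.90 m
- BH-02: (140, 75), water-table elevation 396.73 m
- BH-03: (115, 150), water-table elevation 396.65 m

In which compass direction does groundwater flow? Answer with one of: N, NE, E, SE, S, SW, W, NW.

Taking BH-01 as reference: BH-02−BH-01 = (105, 35, +0.83); BH-03−BH-01 = (80, 110, +0.75).
Determinant of the coordinate differences = 105·110 − 80·35 = 8750.
∂h/∂x = [(+0.83)·110 − (+0.75)·35] / 8750 = +0.007434
∂h/∂y = [105·(+0.75) − 80·(+0.83)] / 8750 = +0.001411
Flow = −∇h = (-0.007434 east, -0.001411 north), which points west.

W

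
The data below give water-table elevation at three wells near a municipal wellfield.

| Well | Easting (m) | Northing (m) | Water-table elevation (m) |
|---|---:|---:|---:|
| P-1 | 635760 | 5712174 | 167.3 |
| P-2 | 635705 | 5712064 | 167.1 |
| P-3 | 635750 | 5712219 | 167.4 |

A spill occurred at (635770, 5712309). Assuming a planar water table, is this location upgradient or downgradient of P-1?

Differences from P-1: to P-2 (Δx, Δy, Δh) = (-55, -110, -0.2); to P-3 = (-10, 45, +0.1).
Solve a·Δx + b·Δy = Δh: det = (-55)·45 − (-10)·(-110) = -3575.
∂h/∂x = [(-0.2)·45 − (+0.1)·(-110)] / -3575 = -0.0005594
∂h/∂y = [(-55)·(+0.1) − (-10)·(-0.2)] / -3575 = +0.002098
Head at (635770, 5712309) = 167.3 + (-0.0005594)·(10) + (+0.002098)·(135) = 167.58 m.
That is higher than the 167.3 m at P-1, so the point is upgradient.

upgradient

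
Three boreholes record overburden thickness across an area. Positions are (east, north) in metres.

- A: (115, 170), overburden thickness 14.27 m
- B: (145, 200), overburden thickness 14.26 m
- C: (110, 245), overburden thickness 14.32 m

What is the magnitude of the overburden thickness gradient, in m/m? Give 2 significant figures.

Differences from A: to B (Δx, Δy, Δh) = (30, 30, -0.01); to C = (-5, 75, +0.05).
Determinant of the coordinate differences = 30·75 − (-5)·30 = 2400.
∂d/∂x = [(-0.01)·75 − (+0.05)·30] / 2400 = -0.0009375
∂d/∂y = [30·(+0.05) − (-5)·(-0.01)] / 2400 = +0.0006042
|∇f| = √(-0.0009375² + 0.0006042²) = 0.001115 m/m

0.0011 m/m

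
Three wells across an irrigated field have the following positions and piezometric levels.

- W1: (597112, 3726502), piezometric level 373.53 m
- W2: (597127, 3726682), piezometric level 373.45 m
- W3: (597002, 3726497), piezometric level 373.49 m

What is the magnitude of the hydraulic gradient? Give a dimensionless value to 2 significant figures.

0.00061

Differences from W1: to W2 (Δx, Δy, Δh) = (15, 180, -0.08); to W3 = (-110, -5, -0.04).
Determinant of the coordinate differences = 15·(-5) − (-110)·180 = 19725.
∂h/∂x = [(-0.08)·(-5) − (-0.04)·180] / 19725 = +0.0003853
∂h/∂y = [15·(-0.04) − (-110)·(-0.08)] / 19725 = -0.0004766
|∇h| = √(0.0003853² + -0.0004766²) = 0.0006129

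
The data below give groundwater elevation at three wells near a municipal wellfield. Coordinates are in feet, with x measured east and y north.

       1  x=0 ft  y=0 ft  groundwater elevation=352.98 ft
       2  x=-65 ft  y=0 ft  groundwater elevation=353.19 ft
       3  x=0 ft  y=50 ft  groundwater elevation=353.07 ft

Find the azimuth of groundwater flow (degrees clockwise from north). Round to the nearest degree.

119°

∂h/∂x = (353.19 − 352.98) / (-65 − 0) = -0.003231
∂h/∂y = (353.07 − 352.98) / (50 − 0) = +0.001800
Flow direction (−∇h) has components (+0.003231 E, -0.001800 N).
Azimuth = atan2(E, N) = atan2(+0.003231, -0.001800) = 119.1° ≈ 119°.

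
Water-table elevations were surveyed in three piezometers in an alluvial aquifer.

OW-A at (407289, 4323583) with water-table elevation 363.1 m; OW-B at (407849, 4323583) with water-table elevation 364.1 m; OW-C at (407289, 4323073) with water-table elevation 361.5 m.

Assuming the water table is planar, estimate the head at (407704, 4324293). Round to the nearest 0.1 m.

366.1 m

∂h/∂x = (364.1 − 363.1) / (407849 − 407289) = +0.001786
∂h/∂y = (361.5 − 363.1) / (4323073 − 4323583) = +0.003137
h(407704, 4324293) = 363.1 + (+0.001786)·(415) + (+0.003137)·(710) = 363.1 +0.741 +2.227 = 366.069 m.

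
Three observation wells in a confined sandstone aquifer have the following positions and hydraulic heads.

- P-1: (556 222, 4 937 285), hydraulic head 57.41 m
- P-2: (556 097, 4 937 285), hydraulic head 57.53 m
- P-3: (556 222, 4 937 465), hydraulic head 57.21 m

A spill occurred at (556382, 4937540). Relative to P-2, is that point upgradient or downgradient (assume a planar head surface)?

∂h/∂x = (57.53 − 57.41) / (556097 − 556222) = -0.0009600
∂h/∂y = (57.21 − 57.41) / (4937465 − 4937285) = -0.001111
Head at (556382, 4937540) = 57.41 + (-0.0009600)·(160) + (-0.001111)·(255) = 56.97 m.
That is lower than the 57.53 m at P-2, so the point is downgradient.

downgradient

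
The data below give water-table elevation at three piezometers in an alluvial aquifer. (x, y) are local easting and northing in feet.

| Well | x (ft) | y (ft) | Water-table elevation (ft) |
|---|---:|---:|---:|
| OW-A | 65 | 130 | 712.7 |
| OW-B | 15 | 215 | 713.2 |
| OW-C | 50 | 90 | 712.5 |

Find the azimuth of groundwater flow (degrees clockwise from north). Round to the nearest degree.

170°

Differences from OW-A: to OW-B (Δx, Δy, Δh) = (-50, 85, +0.5); to OW-C = (-15, -40, -0.2).
Solve a·Δx + b·Δy = Δh: det = (-50)·(-40) − (-15)·85 = 3275.
∂h/∂x = [(+0.5)·(-40) − (-0.2)·85] / 3275 = -0.0009160
∂h/∂y = [(-50)·(-0.2) − (-15)·(+0.5)] / 3275 = +0.005344
Flow direction (−∇h) has components (+0.0009160 E, -0.005344 N).
Azimuth = atan2(E, N) = atan2(+0.0009160, -0.005344) = 170.3° ≈ 170°.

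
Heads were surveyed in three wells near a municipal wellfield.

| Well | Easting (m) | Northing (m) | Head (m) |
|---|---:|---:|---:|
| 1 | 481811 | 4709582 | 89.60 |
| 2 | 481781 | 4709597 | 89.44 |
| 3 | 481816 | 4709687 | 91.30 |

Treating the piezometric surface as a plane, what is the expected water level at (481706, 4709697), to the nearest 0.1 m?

90.0 m

Three-point gradient (reference 1): Δ to 2 = (-30, 15, -0.16), Δ to 3 = (5, 105, +1.70).
∂h/∂x = +0.01312, ∂h/∂y = +0.01557 (det = -3225).
h(481706, 4709697) = 89.60 + (+0.01312)·(-105) + (+0.01557)·(115) = 89.60 -1.377 +1.790 = 90.013 m.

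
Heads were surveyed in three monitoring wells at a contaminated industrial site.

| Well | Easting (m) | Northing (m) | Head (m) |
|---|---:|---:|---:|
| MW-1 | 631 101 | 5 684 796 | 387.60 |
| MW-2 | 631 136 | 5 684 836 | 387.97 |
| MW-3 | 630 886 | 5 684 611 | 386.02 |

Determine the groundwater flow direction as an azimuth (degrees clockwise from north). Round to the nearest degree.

Taking MW-1 as reference: MW-2−MW-1 = (35, 40, +0.37); MW-3−MW-1 = (-215, -185, -1.58).
Determinant of the coordinate differences = 35·(-185) − (-215)·40 = 2125.
∂h/∂x = [(+0.37)·(-185) − (-1.58)·40] / 2125 = -0.002471
∂h/∂y = [35·(-1.58) − (-215)·(+0.37)] / 2125 = +0.01141
Flow direction (−∇h) has components (+0.002471 E, -0.01141 N).
Azimuth = atan2(E, N) = atan2(+0.002471, -0.01141) = 167.8° ≈ 168°.

168°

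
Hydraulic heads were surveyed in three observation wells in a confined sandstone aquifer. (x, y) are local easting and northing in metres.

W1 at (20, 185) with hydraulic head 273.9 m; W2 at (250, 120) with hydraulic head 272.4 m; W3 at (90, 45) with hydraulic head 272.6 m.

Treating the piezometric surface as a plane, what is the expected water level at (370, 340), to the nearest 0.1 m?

Differences from W1: to W2 (Δx, Δy, Δh) = (230, -65, -1.5); to W3 = (70, -140, -1.3).
Solve a·Δx + b·Δy = Δh: det = 230·(-140) − 70·(-65) = -27650.
∂h/∂x = [(-1.5)·(-140) − (-1.3)·(-65)] / -27650 = -0.004539
∂h/∂y = [230·(-1.3) − 70·(-1.5)] / -27650 = +0.007016
h(370, 340) = 273.9 + (-0.004539)·(350) + (+0.007016)·(155) = 273.9 -1.589 +1.088 = 273.399 m.

273.4 m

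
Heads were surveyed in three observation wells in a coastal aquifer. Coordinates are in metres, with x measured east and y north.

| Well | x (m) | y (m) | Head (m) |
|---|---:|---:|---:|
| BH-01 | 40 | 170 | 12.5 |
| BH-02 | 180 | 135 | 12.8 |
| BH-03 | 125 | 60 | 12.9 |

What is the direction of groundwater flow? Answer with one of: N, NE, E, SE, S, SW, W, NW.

Three-point gradient (reference BH-01): Δ to BH-02 = (140, -35, +0.3), Δ to BH-03 = (85, -110, +0.4).
∂h/∂x = +0.001529, ∂h/∂y = -0.002455 (det = -12425).
Flow = −∇h = (-0.001529 east, +0.002455 north), which points northwest.

NW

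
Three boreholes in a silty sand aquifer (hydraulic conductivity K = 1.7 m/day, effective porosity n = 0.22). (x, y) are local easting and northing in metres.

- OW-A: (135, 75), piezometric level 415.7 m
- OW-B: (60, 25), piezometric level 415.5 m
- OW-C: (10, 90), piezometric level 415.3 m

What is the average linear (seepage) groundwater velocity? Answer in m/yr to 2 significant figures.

Taking OW-A as reference: OW-B−OW-A = (-75, -50, -0.2); OW-C−OW-A = (-125, 15, -0.4).
Solve a·Δx + b·Δy = Δh: det = (-75)·15 − (-125)·(-50) = -7375.
∂h/∂x = [(-0.2)·15 − (-0.4)·(-50)] / -7375 = +0.003119
∂h/∂y = [(-75)·(-0.4) − (-125)·(-0.2)] / -7375 = -0.0006780
|∇h| = √(0.003119² + -0.0006780²) = 0.003192
Seepage velocity v = K·i/n = 1.7 × 0.003192 / 0.22 = 0.02467 m/day = 9.011 m/yr.

9.0 m/yr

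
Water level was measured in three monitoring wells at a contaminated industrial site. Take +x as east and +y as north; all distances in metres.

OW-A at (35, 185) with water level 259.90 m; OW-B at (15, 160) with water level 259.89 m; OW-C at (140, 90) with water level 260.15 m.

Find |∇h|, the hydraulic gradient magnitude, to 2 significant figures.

Taking OW-A as reference: OW-B−OW-A = (-20, -25, -0.01); OW-C−OW-A = (105, -95, +0.25).
Determinant of the coordinate differences = (-20)·(-95) − 105·(-25) = 4525.
∂h/∂x = [(-0.01)·(-95) − (+0.25)·(-25)] / 4525 = +0.001591
∂h/∂y = [(-20)·(+0.25) − 105·(-0.01)] / 4525 = -0.0008729
|∇h| = √(0.001591² + -0.0008729²) = 0.001815

0.0018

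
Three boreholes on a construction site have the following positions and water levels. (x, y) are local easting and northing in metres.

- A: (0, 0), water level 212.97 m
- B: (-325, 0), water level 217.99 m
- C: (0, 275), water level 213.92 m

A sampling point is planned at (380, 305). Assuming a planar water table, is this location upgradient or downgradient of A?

∂h/∂x = (217.99 − 212.97) / (-325 − 0) = -0.01545
∂h/∂y = (213.92 − 212.97) / (275 − 0) = +0.003455
Head at (380, 305) = 212.97 + (-0.01545)·(380) + (+0.003455)·(305) = 208.15 m.
That is lower than the 212.97 m at A, so the point is downgradient.

downgradient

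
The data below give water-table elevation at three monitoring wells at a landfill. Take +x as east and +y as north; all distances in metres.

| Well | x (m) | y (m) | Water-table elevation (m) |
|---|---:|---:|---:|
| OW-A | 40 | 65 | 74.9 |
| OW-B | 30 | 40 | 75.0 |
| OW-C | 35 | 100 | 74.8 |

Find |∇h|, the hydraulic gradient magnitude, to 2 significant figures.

0.0038

Taking OW-A as reference: OW-B−OW-A = (-10, -25, +0.1); OW-C−OW-A = (-5, 35, -0.1).
Solve a·Δx + b·Δy = Δh: det = (-10)·35 − (-5)·(-25) = -475.
∂h/∂x = [(+0.1)·35 − (-0.1)·(-25)] / -475 = -0.002105
∂h/∂y = [(-10)·(-0.1) − (-5)·(+0.1)] / -475 = -0.003158
|∇h| = √(-0.002105² + -0.003158²) = 0.003795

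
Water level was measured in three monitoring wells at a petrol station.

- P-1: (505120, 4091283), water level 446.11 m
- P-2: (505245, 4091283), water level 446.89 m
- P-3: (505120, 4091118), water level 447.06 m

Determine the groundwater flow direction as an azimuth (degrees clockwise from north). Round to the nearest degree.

313°

∂h/∂x = (446.89 − 446.11) / (505245 − 505120) = +0.006240
∂h/∂y = (447.06 − 446.11) / (4091118 − 4091283) = -0.005758
Flow direction (−∇h) has components (-0.006240 E, +0.005758 N).
Azimuth = atan2(E, N) = atan2(-0.006240, +0.005758) = 312.7° ≈ 313°.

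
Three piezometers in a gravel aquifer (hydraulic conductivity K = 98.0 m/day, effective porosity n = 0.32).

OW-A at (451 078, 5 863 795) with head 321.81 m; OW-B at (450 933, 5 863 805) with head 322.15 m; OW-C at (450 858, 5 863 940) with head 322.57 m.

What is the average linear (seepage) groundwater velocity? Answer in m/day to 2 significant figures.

0.89 m/day

With h = a·x + b·y + c and OW-A as origin, the differences give:
  (-145)·a + 10·b = +0.34
  (-220)·a + 145·b = +0.76
Eliminate b (×145 and ×10, subtract): -18825·a = 41.700 → a = ∂h/∂x = -0.002215
Back-substitute: b = ∂h/∂y = +0.001880.
|∇h| = √(-0.002215² + 0.001880²) = 0.002905
Seepage velocity v = K·i/n = 98.0 × 0.002905 / 0.32 = 0.8897 m/day.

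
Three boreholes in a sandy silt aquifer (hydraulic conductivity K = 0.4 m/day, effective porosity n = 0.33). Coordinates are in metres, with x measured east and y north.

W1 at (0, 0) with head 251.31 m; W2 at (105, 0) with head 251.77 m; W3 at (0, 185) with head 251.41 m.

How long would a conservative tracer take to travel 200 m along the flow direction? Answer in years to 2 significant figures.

100 years

∂h/∂x = (251.77 − 251.31) / (105 − 0) = +0.004381
∂h/∂y = (251.41 − 251.31) / (185 − 0) = +0.0005405
|∇h| = √(0.004381² + 0.0005405²) = 0.004414
Seepage velocity v = K·i/n = 0.4 × 0.004414 / 0.33 = 0.00535 m/day.
t = 200 / 0.00535 = 3.738e+04 days = 102 years.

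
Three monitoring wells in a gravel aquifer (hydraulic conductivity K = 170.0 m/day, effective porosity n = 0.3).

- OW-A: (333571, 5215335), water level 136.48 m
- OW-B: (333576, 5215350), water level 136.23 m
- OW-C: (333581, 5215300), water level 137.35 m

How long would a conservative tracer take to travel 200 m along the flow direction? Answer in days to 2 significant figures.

14 days

Three-point gradient (reference OW-A): Δ to OW-B = (5, 15, -0.25), Δ to OW-C = (10, -35, +0.87).
∂h/∂x = +0.01323, ∂h/∂y = -0.02108 (det = -325).
|∇h| = √(0.01323² + -0.02108²) = 0.02489
Seepage velocity v = K·i/n = 170.0 × 0.02489 / 0.3 = 14.1 m/day.
t = 200 / 14.1 = 14.18 days.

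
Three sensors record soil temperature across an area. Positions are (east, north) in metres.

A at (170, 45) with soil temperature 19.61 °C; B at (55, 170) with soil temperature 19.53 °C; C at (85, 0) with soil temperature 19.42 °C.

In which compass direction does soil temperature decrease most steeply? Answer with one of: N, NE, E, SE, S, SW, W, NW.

Differences from A: to B (Δx, Δy, Δh) = (-115, 125, -0.08); to C = (-85, -45, -0.19).
Solve a·Δx + b·Δy = ΔT: det = (-115)·(-45) − (-85)·125 = 15800.
∂T/∂x = [(-0.08)·(-45) − (-0.19)·125] / 15800 = +0.001731
∂T/∂y = [(-115)·(-0.19) − (-85)·(-0.08)] / 15800 = +0.0009525
Steepest decrease is along −∇f = (-0.001731 E, -0.0009525 N) → southwest.

SW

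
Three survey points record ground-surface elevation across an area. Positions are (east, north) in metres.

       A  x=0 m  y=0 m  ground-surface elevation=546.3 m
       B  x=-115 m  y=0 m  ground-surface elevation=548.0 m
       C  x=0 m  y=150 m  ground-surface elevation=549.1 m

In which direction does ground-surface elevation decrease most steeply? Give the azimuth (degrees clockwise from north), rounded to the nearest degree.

∂z/∂x = (548.0 − 546.3) / (-115 − 0) = -0.01478
∂z/∂y = (549.1 − 546.3) / (150 − 0) = +0.01867
Steepest decrease is along −∇f: components (+0.01478 E, -0.01867 N).
Azimuth = atan2(+0.01478, -0.01867) = 141.6° ≈ 142°.

142°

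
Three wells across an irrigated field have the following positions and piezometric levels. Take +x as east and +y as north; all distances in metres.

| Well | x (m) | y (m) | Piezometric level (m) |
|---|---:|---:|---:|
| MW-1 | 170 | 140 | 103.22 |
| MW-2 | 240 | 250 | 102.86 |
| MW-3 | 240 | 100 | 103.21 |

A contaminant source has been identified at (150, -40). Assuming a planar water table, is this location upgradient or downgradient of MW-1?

upgradient

Differences from MW-1: to MW-2 (Δx, Δy, Δh) = (70, 110, -0.36); to MW-3 = (70, -40, -0.01).
Determinant of the coordinate differences = 70·(-40) − 70·110 = -10500.
∂h/∂x = [(-0.36)·(-40) − (-0.01)·110] / -10500 = -0.001476
∂h/∂y = [70·(-0.01) − 70·(-0.36)] / -10500 = -0.002333
Head at (150, -40) = 103.22 + (-0.001476)·(-20) + (-0.002333)·(-180) = 103.67 m.
That is higher than the 103.22 m at MW-1, so the point is upgradient.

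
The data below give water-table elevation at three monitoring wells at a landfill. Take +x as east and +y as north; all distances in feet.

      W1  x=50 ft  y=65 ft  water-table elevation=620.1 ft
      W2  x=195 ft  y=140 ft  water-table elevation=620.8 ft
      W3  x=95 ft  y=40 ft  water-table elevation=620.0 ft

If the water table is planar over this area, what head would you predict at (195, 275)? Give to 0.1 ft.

With h = a·x + b·y + c and W1 as origin, the differences give:
  145·a + 75·b = +0.7
  45·a + (-25)·b = -0.1
Eliminate b (×(-25) and ×75, subtract): -7000·a = -10.00 → a = ∂h/∂x = +0.001429
Back-substitute: b = ∂h/∂y = +0.006571.
h(195, 275) = 620.1 + (+0.001429)·(145) + (+0.006571)·(210) = 620.1 +0.207 +1.380 = 621.687 ft.

621.7 ft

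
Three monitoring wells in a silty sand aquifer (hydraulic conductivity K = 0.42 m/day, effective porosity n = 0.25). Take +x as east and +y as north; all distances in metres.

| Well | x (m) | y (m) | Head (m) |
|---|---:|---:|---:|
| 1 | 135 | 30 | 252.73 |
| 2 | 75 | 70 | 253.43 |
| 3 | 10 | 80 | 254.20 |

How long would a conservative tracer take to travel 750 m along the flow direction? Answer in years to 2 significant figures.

100 years

Differences from 1: to 2 (Δx, Δy, Δh) = (-60, 40, +0.70); to 3 = (-125, 50, +1.47).
Determinant of the coordinate differences = (-60)·50 − (-125)·40 = 2000.
∂h/∂x = [(+0.70)·50 − (+1.47)·40] / 2000 = -0.01190
∂h/∂y = [(-60)·(+1.47) − (-125)·(+0.70)] / 2000 = -0.0003500
|∇h| = √(-0.01190² + -0.0003500²) = 0.01191
Seepage velocity v = K·i/n = 0.42 × 0.01191 / 0.25 = 0.02001 m/day.
t = 750 / 0.02001 = 3.748e+04 days = 103 years.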